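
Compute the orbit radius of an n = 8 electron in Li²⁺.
1.1289 nm (or 11.2891 Å)

The Bohr radius formula is:
r_n = n² a₀ / Z

where a₀ = 0.0529177 nm is the Bohr radius.

For Li²⁺ (Z = 3) at n = 8:
r_8 = 8² × 0.0529177 nm / 3
r_8 = 64 × 0.0529177 nm / 3
r_8 = 3.38673 nm / 3
r_8 = 1.1289 nm

The electron orbits at approximately 1.1289 nm from the nucleus.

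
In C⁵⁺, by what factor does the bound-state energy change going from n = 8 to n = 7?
1.306

Using E_n = -13.6057 Z² / n² eV with Z = 6:

E_7 = -13.6057 × 6² / 7² = -489.8052 / 49 = -9.996024490 eV
E_8 = -13.6057 × 6² / 8² = -489.8052 / 64 = -7.653206250 eV

The ratio is:
E_7/E_8 = (-9.996024490) / (-7.653206250)
E_7/E_8 = (-489.8052/49) / (-489.8052/64)
E_7/E_8 = 64/49
E_7/E_8 = 1.306
(Note: the Z² factors cancel in the ratio.)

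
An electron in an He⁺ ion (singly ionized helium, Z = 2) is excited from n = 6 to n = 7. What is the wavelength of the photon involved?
3091.2917 nm

First, find the transition energy using E_n = -13.6057 Z² / n² eV:
E_6 = -13.6057 × 2² / 6² = -1.5117444444 eV
E_7 = -13.6057 × 2² / 7² = -1.1106693878 eV

Photon energy: |ΔE| = |E_7 - E_6| = 0.4010750566 eV

Convert to wavelength using E = hc/λ with hc = 1239.84 eV·nm:
λ = hc/E = 1239.84 eV·nm / 0.4010750566 eV
λ = 3091.2917 nm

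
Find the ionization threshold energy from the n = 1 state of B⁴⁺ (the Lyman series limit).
340.14250 eV

The series limit corresponds to the transition from n = ∞ to n = 1.
This is the highest energy (shortest wavelength) transition in the Lyman series.

E_∞ = 0 eV
E_1 = -13.6057 × 5² / 1² = -340.14250 eV

Energy at series limit:
ΔE = E_∞ - E_1 = 0 - (-340.14250) = 340.14250 eV

This energy equals the ionization energy from the n = 1 state of B⁴⁺.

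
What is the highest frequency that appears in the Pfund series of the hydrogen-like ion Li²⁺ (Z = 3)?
1.18e+15 Hz

The series limit corresponds to the transition from n = ∞ to n = 5.
This is the highest energy (shortest wavelength) transition in the Pfund series.

E_∞ = 0 eV
E_5 = -13.6057 × 3² / 5² = -4.89805200 eV

Energy at series limit:
ΔE = E_∞ - E_5 = 0 - (-4.89805200) = 4.89805200 eV
E = 4.89805200 eV × (1.602177 × 10⁻¹⁹ J/eV) = 7.8475e-19 J
f = E/h = 7.8475e-19 J / (6.62607 × 10⁻³⁴ J·s) = 1.18e+15 Hz

This energy equals the ionization energy from the n = 5 state of Li²⁺.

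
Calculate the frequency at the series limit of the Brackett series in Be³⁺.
3.2898e+15 Hz

The series limit corresponds to the transition from n = ∞ to n = 4.
This is the highest energy (shortest wavelength) transition in the Brackett series.

E_∞ = 0 eV
E_4 = -13.6057 × 4² / 4² = -13.6057000 eV

Energy at series limit:
ΔE = E_∞ - E_4 = 0 - (-13.6057000) = 13.6057000 eV
E = 13.6057000 eV × (1.602177 × 10⁻¹⁹ J/eV) = 2.179874e-18 J
f = E/h = 2.179874e-18 J / (6.62607 × 10⁻³⁴ J·s) = 3.2898e+15 Hz

This energy equals the ionization energy from the n = 4 state of Be³⁺.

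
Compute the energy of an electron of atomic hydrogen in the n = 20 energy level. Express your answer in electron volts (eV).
-0.034014 eV

The energy levels of a hydrogen-like atom are given by:
E_n = -13.6057 eV / n²

For n = 20:
E_20 = -13.6057 eV / 20²
E_20 = -13.6057 eV / 400
E_20 = -0.034014 eV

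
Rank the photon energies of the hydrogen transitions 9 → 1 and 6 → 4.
9 → 1

Calculate the energy for each transition:

Transition 9 → 1:
ΔE₁ = |E_1 - E_9| = |-13.6057/1² - (-13.6057/9²)|
ΔE₁ = |-13.605700000 - (-0.167971605)| = 13.437728 eV

Transition 6 → 4:
ΔE₂ = |E_4 - E_6| = |-13.6057/4² - (-13.6057/6²)|
ΔE₂ = |-0.850356250 - (-0.377936111)| = 0.472420 eV

Since 13.437728 eV > 0.472420 eV, the transition 9 → 1 emits the more energetic photon.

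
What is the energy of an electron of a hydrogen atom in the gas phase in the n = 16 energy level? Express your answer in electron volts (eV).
-0.053 eV

The energy levels of a hydrogen-like atom are given by:
E_n = -13.6057 eV / n²

For n = 16:
E_16 = -13.6057 eV / 16²
E_16 = -13.6057 eV / 256
E_16 = -0.053 eV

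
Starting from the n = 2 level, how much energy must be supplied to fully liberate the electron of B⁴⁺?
85.0356 eV

The ionization energy is the energy needed to remove the electron completely (n → ∞).

For a hydrogen-like ion with Z = 5, E_n = -13.6057 Z² / n² eV.

At n = 2: E_2 = -13.6057 × 5² / 2² = -85.0356250 eV
At n = ∞: E_∞ = 0 eV

Ionization energy = E_∞ - E_2 = 0 - (-85.0356250) = 85.0356250 eV
Ionization energy ≈ 85.0356 eV

This is also called the binding energy of the electron in state n = 2.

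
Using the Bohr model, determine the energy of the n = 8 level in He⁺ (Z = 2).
-0.85 eV

For hydrogen-like ions, the energy levels scale with Z²:
E_n = -13.6057 Z² / n² eV

For He⁺ (Z = 2) at n = 8:
E_8 = -13.6057 × 2² / 8²
E_8 = -13.6057 × 4 / 64
E_8 = -54.4228 / 64
E_8 = -0.85 eV

The energy is 4 times more negative than hydrogen at the same n due to the stronger nuclear charge.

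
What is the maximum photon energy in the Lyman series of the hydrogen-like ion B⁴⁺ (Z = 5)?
340.14 eV

The series limit corresponds to the transition from n = ∞ to n = 1.
This is the highest energy (shortest wavelength) transition in the Lyman series.

E_∞ = 0 eV
E_1 = -13.6057 × 5² / 1² = -340.14 eV

Energy at series limit:
ΔE = E_∞ - E_1 = 0 - (-340.14) = 340.14 eV

This energy equals the ionization energy from the n = 1 state of B⁴⁺.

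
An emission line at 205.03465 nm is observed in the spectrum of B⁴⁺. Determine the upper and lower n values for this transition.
n = 10 → n = 6

First, find the photon energy from the wavelength (hc = 1239.84 eV·nm):
E = hc/λ = 1239.84 eV·nm / 205.03465 nm = 6.0469779 eV

The energy levels of B⁴⁺ satisfy E_n = -13.6057 × 5² / n² eV, so an emission n_i → n_f releases
ΔE = 13.6057 × 5² × (1/n_f² − 1/n_i²) eV.

Setting ΔE equal to the photon energy:
1/n_f² − 1/n_i² = 6.0469779 / (13.6057 × 5²) = 0.017777778

Since 1/n_i² must be positive, we need 1/n_f² > 0.017777778, i.e. n_f ≤ 7. For each allowed n_f, solve n_i = (1/n_f² − 0.017777778)^(−1/2) and check whether it is a whole number:
  n_f = 1: 1/n_i² = 1.000000000 − 0.017777778 = 0.982222222 → n_i = 1.009  (not an integer) ✗
  n_f = 2: 1/n_i² = 0.250000000 − 0.017777778 = 0.232222222 → n_i = 2.075  (not an integer) ✗
  n_f = 3: 1/n_i² = 0.111111111 − 0.017777778 = 0.093333333 → n_i = 3.273  (not an integer) ✗
  n_f = 4: 1/n_i² = 0.062500000 − 0.017777778 = 0.044722222 → n_i = 4.729  (not an integer) ✗
  n_f = 5: 1/n_i² = 0.040000000 − 0.017777778 = 0.022222222 → n_i = 6.708  (not an integer) ✗
  n_f = 6: 1/n_i² = 0.027777778 − 0.017777778 = 0.010000000 → n_i = 10.000  → integer, n_i = 10 ✓
  n_f = 7: 1/n_i² = 0.020408163 − 0.017777778 = 0.002630385 → n_i = 19.498  (not an integer) ✗

Only n_f = 6 gives an integer upper level, n_i = 10.

The transition is from n = 10 to n = 6 (emission).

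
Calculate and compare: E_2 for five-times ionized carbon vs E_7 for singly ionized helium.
C⁵⁺ at n = 2 (E = -122.451 eV)

Using E_n = -13.6057 Z² / n² eV:

C⁵⁺ (Z = 6) at n = 2:
E = -13.6057 × 6² / 2² = -13.6057 × 36 / 4 = -122.451300 eV

He⁺ (Z = 2) at n = 7:
E = -13.6057 × 2² / 7² = -13.6057 × 4 / 49 = -1.110669 eV

Since -122.451300 eV < -1.110669 eV,
C⁵⁺ at n = 2 is more tightly bound (requires more energy to ionize).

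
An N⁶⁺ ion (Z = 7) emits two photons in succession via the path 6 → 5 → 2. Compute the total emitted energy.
148.151 eV

The energy levels of N⁶⁺ are E_n = -13.6057 × 7² / n² eV.

First transition (6 → 5):
ΔE₁ = |E_5 - E_6|
ΔE₁ = |-26.667172000 - (-18.518869444)| = 8.148303 eV

Second transition (5 → 2):
ΔE₂ = |E_2 - E_5|
ΔE₂ = |-166.669825000 - (-26.667172000)| = 140.002653 eV

Total energy released:
E_total = ΔE₁ + ΔE₂ = 8.148303 + 140.002653 = 148.151 eV

Note: This equals the direct transition 6 → 2: 148.151 eV ✓
Energy is conserved regardless of the path taken.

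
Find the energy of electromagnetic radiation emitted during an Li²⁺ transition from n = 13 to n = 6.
2.67686 eV

The energy levels are E_n = -13.6057 Z² eV / n².

Energy at n = 13: E_13 = -13.6057 × 3² / 13² = -0.72456391 eV
Energy at n = 6: E_6 = -13.6057 × 3² / 6² = -3.40142500 eV

For emission (electron falling to lower state), the photon energy is:
E_photon = E_13 - E_6 = |-0.72456391 - (-3.40142500)|
E_photon = 2.67686 eV

This energy is carried away by the emitted photon.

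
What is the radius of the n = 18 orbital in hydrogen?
17.14534 nm (or 171.45341 Å)

The Bohr radius formula is:
r_n = n² a₀ / Z

where a₀ = 0.05291772 nm is the Bohr radius.

For H (Z = 1) at n = 18:
r_18 = 18² × 0.05291772 nm / 1
r_18 = 324 × 0.05291772 nm / 1
r_18 = 17.145341 nm / 1
r_18 = 17.14534 nm

The electron orbits at approximately 17.14534 nm from the nucleus.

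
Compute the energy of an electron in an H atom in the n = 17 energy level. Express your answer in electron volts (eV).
-0.0471 eV

The energy levels of a hydrogen-like atom are given by:
E_n = -13.6057 eV / n²

For n = 17:
E_17 = -13.6057 eV / 17²
E_17 = -13.6057 eV / 289
E_17 = -0.0471 eV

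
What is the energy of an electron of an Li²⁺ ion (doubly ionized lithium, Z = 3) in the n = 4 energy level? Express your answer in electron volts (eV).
-7.65 eV

The energy levels of a hydrogen-like atom are given by:
E_n = -13.6057 Z² / n² eV  (with Z = 3 for Li²⁺)

For n = 4:
E_4 = -13.6057 × 3² / 4²
E_4 = -13.6057 × 9 / 16
E_4 = -7.65 eV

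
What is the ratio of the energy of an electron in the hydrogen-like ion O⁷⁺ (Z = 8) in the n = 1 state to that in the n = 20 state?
400.000

Using E_n = -13.6057 Z² / n² eV with Z = 8:

E_1 = -13.6057 × 8² / 1² = -870.7648 / 1 = -870.764800000 eV
E_20 = -13.6057 × 8² / 20² = -870.7648 / 400 = -2.176912000 eV

The ratio is:
E_1/E_20 = (-870.764800000) / (-2.176912000)
E_1/E_20 = (-870.7648/1) / (-870.7648/400)
E_1/E_20 = 400/1
E_1/E_20 = 400.000
(Note: the Z² factors cancel in the ratio.)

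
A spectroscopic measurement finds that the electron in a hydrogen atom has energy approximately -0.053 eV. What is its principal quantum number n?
n = 16

The exact energy levels follow E_n = -13.6057 eV / n².

The measured value (-0.053 eV) is reported to only 2 significant figures, so we must test candidate n values and see which one matches to that precision.

Candidate energies:
  n = 14:  E = -13.6057/14² = -0.06942 eV
  n = 15:  E = -13.6057/15² = -0.06047 eV
  n = 16:  E = -13.6057/16² = -0.05315 eV  ← matches
  n = 17:  E = -13.6057/17² = -0.04708 eV
  n = 18:  E = -13.6057/18² = -0.04199 eV

Checking against the measurement of -0.053 eV (2 sig figs), only n = 16 agrees:
E_16 = -0.05315 eV, which rounds to -0.053 eV ✓

Therefore n = 16.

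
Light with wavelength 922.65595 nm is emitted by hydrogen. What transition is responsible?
n = 9 → n = 3

First, find the photon energy from the wavelength (hc = 1239.84 eV·nm):
E = hc/λ = 1239.84 eV·nm / 922.65595 nm = 1.3437728 eV

The energy levels of hydrogen satisfy E_n = -13.6057 / n² eV, so an emission n_i → n_f releases
ΔE = 13.6057 × (1/n_f² − 1/n_i²) eV.

Setting ΔE equal to the photon energy:
1/n_f² − 1/n_i² = 1.3437728 / 13.6057 = 0.098765429

Since 1/n_i² must be positive, we need 1/n_f² > 0.098765429, i.e. n_f ≤ 3. For each allowed n_f, solve n_i = (1/n_f² − 0.098765429)^(−1/2) and check whether it is a whole number:
  n_f = 1: 1/n_i² = 1.000000000 − 0.098765429 = 0.901234571 → n_i = 1.053  (not an integer) ✗
  n_f = 2: 1/n_i² = 0.250000000 − 0.098765429 = 0.151234571 → n_i = 2.571  (not an integer) ✗
  n_f = 3: 1/n_i² = 0.111111111 − 0.098765429 = 0.012345682 → n_i = 9.000  → integer, n_i = 9 ✓

Only n_f = 3 gives an integer upper level, n_i = 9.

The transition is from n = 9 to n = 3 (emission).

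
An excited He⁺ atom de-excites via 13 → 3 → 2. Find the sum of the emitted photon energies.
13.28367 eV

The energy levels of He⁺ are E_n = -13.6057 × 2² / n² eV.

First transition (13 → 3):
ΔE₁ = |E_3 - E_13|
ΔE₁ = |-6.04697777778 - (-0.32202840237)| = 5.72494938 eV

Second transition (3 → 2):
ΔE₂ = |E_2 - E_3|
ΔE₂ = |-13.60570000000 - (-6.04697777778)| = 7.55872222 eV

Total energy released:
E_total = ΔE₁ + ΔE₂ = 5.72494938 + 7.55872222 = 13.28367 eV

Note: This equals the direct transition 13 → 2: 13.28367 eV ✓
Energy is conserved regardless of the path taken.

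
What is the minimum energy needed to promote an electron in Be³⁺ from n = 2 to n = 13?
53.13469 eV

The energy levels of a hydrogen-like atom are E_n = -13.6057 Z² eV / n².

Energy at n = 2: E_2 = -13.6057 × 4² / 2² = -54.42280000 eV
Energy at n = 13: E_13 = -13.6057 × 4² / 13² = -1.28811361 eV

The excitation energy is the difference:
ΔE = E_13 - E_2
ΔE = -1.28811361 - (-54.42280000)
ΔE = 53.13469 eV

Since this is positive, energy must be absorbed (photon absorption).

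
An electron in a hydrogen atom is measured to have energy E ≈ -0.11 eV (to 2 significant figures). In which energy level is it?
n = 11

The exact energy levels follow E_n = -13.6057 eV / n².

The measured value (-0.11 eV) is reported to only 2 significant figures, so we must test candidate n values and see which one matches to that precision.

Candidate energies:
  n = 9:  E = -13.6057/9² = -0.16797 eV
  n = 10:  E = -13.6057/10² = -0.13606 eV
  n = 11:  E = -13.6057/11² = -0.11244 eV  ← matches
  n = 12:  E = -13.6057/12² = -0.09448 eV
  n = 13:  E = -13.6057/13² = -0.08051 eV

Checking against the measurement of -0.11 eV (2 sig figs), only n = 11 agrees:
E_11 = -0.11244 eV, which rounds to -0.11 eV ✓

Therefore n = 11.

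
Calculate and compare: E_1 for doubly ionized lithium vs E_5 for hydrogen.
Li²⁺ at n = 1 (E = -122.451 eV)

Using E_n = -13.6057 Z² / n² eV:

Li²⁺ (Z = 3) at n = 1:
E = -13.6057 × 3² / 1² = -13.6057 × 9 / 1 = -122.451300 eV

H (Z = 1) at n = 5:
E = -13.6057 × 1² / 5² = -13.6057 × 1 / 25 = -0.544228 eV

Since -122.451300 eV < -0.544228 eV,
Li²⁺ at n = 1 is more tightly bound (requires more energy to ionize).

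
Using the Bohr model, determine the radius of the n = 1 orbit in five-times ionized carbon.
0.008820 nm (or 0.088196 Å)

The Bohr radius formula is:
r_n = n² a₀ / Z

where a₀ = 0.052917721 nm is the Bohr radius.

For C⁵⁺ (Z = 6) at n = 1:
r_1 = 1² × 0.052917721 nm / 6
r_1 = 1 × 0.052917721 nm / 6
r_1 = 0.0529177 nm / 6
r_1 = 0.008820 nm

The electron orbits at approximately 0.008820 nm from the nucleus.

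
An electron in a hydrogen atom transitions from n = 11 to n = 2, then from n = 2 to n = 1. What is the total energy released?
13.49326 eV

The energy levels of hydrogen are E_n = -13.6057 / n² eV.

First transition (11 → 2):
ΔE₁ = |E_2 - E_11|
ΔE₁ = |-3.40142500000 - (-0.11244380165)| = 3.28898120 eV

Second transition (2 → 1):
ΔE₂ = |E_1 - E_2|
ΔE₂ = |-13.60570000000 - (-3.40142500000)| = 10.20427500 eV

Total energy released:
E_total = ΔE₁ + ΔE₂ = 3.28898120 + 10.20427500 = 13.49326 eV

Note: This equals the direct transition 11 → 1: 13.49326 eV ✓
Energy is conserved regardless of the path taken.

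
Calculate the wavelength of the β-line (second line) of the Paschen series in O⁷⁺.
20.023 nm

The lines of a series are numbered from the longest wavelength (smallest ΔE) outward; the second line is the transition from n = n_f + 2 to n_f.
The Paschen series has all transitions ending at n_f = 3.

For O⁷⁺ (Z = 8), the second line (β-line) is the jump from n = 5 to n = 3:
E_5 = -13.6057 × 8² / 5² = -34.83059 eV
E_3 = -13.6057 × 8² / 3² = -96.75164 eV
ΔE = E_5 - E_3 = 61.92105 eV

λ = hc/E = 1239.84 eV·nm / 61.92105 eV
λ = 20.023 nm

This is the β-line of the Paschen series in O⁷⁺.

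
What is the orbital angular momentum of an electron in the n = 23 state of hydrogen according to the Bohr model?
2.426e-33 J·s (or 23ℏ)

In the Bohr model, angular momentum is quantized:
L = nℏ

where ℏ = h/(2π) = 1.05457e-34 J·s

For n = 23:
L = 23 × 1.05457e-34 J·s
L = 2.426e-33 J·s

This can also be written as L = 23ℏ.
The angular momentum is an integer multiple of the reduced Planck constant.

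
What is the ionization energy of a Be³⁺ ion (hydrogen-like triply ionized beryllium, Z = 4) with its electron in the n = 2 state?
54.422800 eV

The ionization energy is the energy needed to remove the electron completely (n → ∞).

For a hydrogen-like ion with Z = 4, E_n = -13.6057 Z² / n² eV.

At n = 2: E_2 = -13.6057 × 4² / 2² = -54.422800000 eV
At n = ∞: E_∞ = 0 eV

Ionization energy = E_∞ - E_2 = 0 - (-54.422800000) = 54.422800000 eV
Ionization energy ≈ 54.422800 eV

This is also called the binding energy of the electron in state n = 2.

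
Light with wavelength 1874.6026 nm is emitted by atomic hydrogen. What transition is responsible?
n = 4 → n = 3

First, find the photon energy from the wavelength (hc = 1239.84 eV·nm):
E = hc/λ = 1239.84 eV·nm / 1874.6026 nm = 0.66138818 eV

The energy levels of hydrogen satisfy E_n = -13.6057 / n² eV, so an emission n_i → n_f releases
ΔE = 13.6057 × (1/n_f² − 1/n_i²) eV.

Setting ΔE equal to the photon energy:
1/n_f² − 1/n_i² = 0.66138818 / 13.6057 = 0.048611110

Since 1/n_i² must be positive, we need 1/n_f² > 0.048611110, i.e. n_f ≤ 4. For each allowed n_f, solve n_i = (1/n_f² − 0.048611110)^(−1/2) and check whether it is a whole number:
  n_f = 1: 1/n_i² = 1.000000000 − 0.048611110 = 0.951388890 → n_i = 1.025  (not an integer) ✗
  n_f = 2: 1/n_i² = 0.250000000 − 0.048611110 = 0.201388890 → n_i = 2.228  (not an integer) ✗
  n_f = 3: 1/n_i² = 0.111111111 − 0.048611110 = 0.062500001 → n_i = 4.000  → integer, n_i = 4 ✓
  n_f = 4: 1/n_i² = 0.062500000 − 0.048611110 = 0.013888890 → n_i = 8.485  (not an integer) ✗

Only n_f = 3 gives an integer upper level, n_i = 4.

The transition is from n = 4 to n = 3 (emission).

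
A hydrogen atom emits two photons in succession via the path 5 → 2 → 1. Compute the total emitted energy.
13.0615 eV

The energy levels of hydrogen are E_n = -13.6057 / n² eV.

First transition (5 → 2):
ΔE₁ = |E_2 - E_5|
ΔE₁ = |-3.4014250000 - (-0.5442280000)| = 2.8571970 eV

Second transition (2 → 1):
ΔE₂ = |E_1 - E_2|
ΔE₂ = |-13.6057000000 - (-3.4014250000)| = 10.2042750 eV

Total energy released:
E_total = ΔE₁ + ΔE₂ = 2.8571970 + 10.2042750 = 13.0615 eV

Note: This equals the direct transition 5 → 1: 13.0615 eV ✓
Energy is conserved regardless of the path taken.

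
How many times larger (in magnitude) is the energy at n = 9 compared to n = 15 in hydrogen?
2.778

Using E_n = -13.6057 Z² / n² eV with Z = 1:

E_9 = -13.6057 / 9² = -13.6057 / 81 = -0.167971605 eV
E_15 = -13.6057 / 15² = -13.6057 / 225 = -0.060469778 eV

The ratio is:
E_9/E_15 = (-0.167971605) / (-0.060469778)
E_9/E_15 = (-13.6057/81) / (-13.6057/225)
E_9/E_15 = 225/81
E_9/E_15 = 2.778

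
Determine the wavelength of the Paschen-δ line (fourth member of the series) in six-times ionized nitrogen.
20.5035 nm

The lines of a series are numbered from the longest wavelength (smallest ΔE) outward; the fourth line is the transition from n = n_f + 4 to n_f.
The Paschen series has all transitions ending at n_f = 3.

For N⁶⁺ (Z = 7), the fourth line (δ-line) is the jump from n = 7 to n = 3:
E_7 = -13.6057 × 7² / 7² = -13.605700 eV
E_3 = -13.6057 × 7² / 3² = -74.075478 eV
ΔE = E_7 - E_3 = 60.469778 eV

λ = hc/E = 1239.84 eV·nm / 60.469778 eV
λ = 20.5035 nm

This is the δ-line of the Paschen series in N⁶⁺.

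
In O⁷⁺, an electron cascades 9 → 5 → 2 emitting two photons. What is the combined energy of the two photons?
206.94 eV

The energy levels of O⁷⁺ are E_n = -13.6057 × 8² / n² eV.

First transition (9 → 5):
ΔE₁ = |E_5 - E_9|
ΔE₁ = |-34.83059200 - (-10.75018272)| = 24.08041 eV

Second transition (5 → 2):
ΔE₂ = |E_2 - E_5|
ΔE₂ = |-217.69120000 - (-34.83059200)| = 182.86061 eV

Total energy released:
E_total = ΔE₁ + ΔE₂ = 24.08041 + 182.86061 = 206.94 eV

Note: This equals the direct transition 9 → 2: 206.94 eV ✓
Energy is conserved regardless of the path taken.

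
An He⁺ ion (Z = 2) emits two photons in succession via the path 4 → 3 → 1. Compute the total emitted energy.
51.02 eV

The energy levels of He⁺ are E_n = -13.6057 × 2² / n² eV.

First transition (4 → 3):
ΔE₁ = |E_3 - E_4|
ΔE₁ = |-6.04697778 - (-3.40142500)| = 2.64555 eV

Second transition (3 → 1):
ΔE₂ = |E_1 - E_3|
ΔE₂ = |-54.42280000 - (-6.04697778)| = 48.37582 eV

Total energy released:
E_total = ΔE₁ + ΔE₂ = 2.64555 + 48.37582 = 51.02 eV

Note: This equals the direct transition 4 → 1: 51.02 eV ✓
Energy is conserved regardless of the path taken.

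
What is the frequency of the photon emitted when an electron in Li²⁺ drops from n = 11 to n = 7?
3.60e+14 Hz

First, find the transition energy:
E_11 = -13.6057 × 3² / 11² = -1.011994 eV
E_7 = -13.6057 × 3² / 7² = -2.499006 eV
|ΔE| = |E_7 - E_11| = 1.487012 eV

Convert to Joules: E = 1.487012 eV × (1.602177 × 10⁻¹⁹ J/eV) = 2.3825e-19 J

Using E = hf:
f = E/h = 2.3825e-19 J / (6.62607 × 10⁻³⁴ J·s)
f = 3.60e+14 Hz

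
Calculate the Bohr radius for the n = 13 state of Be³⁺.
2.23577 nm (or 22.35774 Å)

The Bohr radius formula is:
r_n = n² a₀ / Z

where a₀ = 0.05291772 nm is the Bohr radius.

For Be³⁺ (Z = 4) at n = 13:
r_13 = 13² × 0.05291772 nm / 4
r_13 = 169 × 0.05291772 nm / 4
r_13 = 8.943095 nm / 4
r_13 = 2.23577 nm

The electron orbits at approximately 2.23577 nm from the nucleus.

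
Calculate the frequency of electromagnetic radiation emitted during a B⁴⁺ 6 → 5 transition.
1.005e+15 Hz

First, find the transition energy:
E_6 = -13.6057 × 5² / 6² = -9.448403 eV
E_5 = -13.6057 × 5² / 5² = -13.605700 eV
|ΔE| = |E_5 - E_6| = 4.157297 eV

Convert to Joules: E = 4.157297 eV × (1.602177 × 10⁻¹⁹ J/eV) = 6.66073e-19 J

Using E = hf:
f = E/h = 6.66073e-19 J / (6.62607 × 10⁻³⁴ J·s)
f = 1.005e+15 Hz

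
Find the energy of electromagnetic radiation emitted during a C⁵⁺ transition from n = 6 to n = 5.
5.9865 eV

The energy levels are E_n = -13.6057 Z² eV / n².

Energy at n = 6: E_6 = -13.6057 × 6² / 6² = -13.6057000 eV
Energy at n = 5: E_5 = -13.6057 × 6² / 5² = -19.5922080 eV

For emission (electron falling to lower state), the photon energy is:
E_photon = E_6 - E_5 = |-13.6057000 - (-19.5922080)|
E_photon = 5.9865 eV

This energy is carried away by the emitted photon.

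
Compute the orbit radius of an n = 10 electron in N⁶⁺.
0.755967 nm (or 7.559674 Å)

The Bohr radius formula is:
r_n = n² a₀ / Z

where a₀ = 0.052917721 nm is the Bohr radius.

For N⁶⁺ (Z = 7) at n = 10:
r_10 = 10² × 0.052917721 nm / 7
r_10 = 100 × 0.052917721 nm / 7
r_10 = 5.2917721 nm / 7
r_10 = 0.755967 nm

The electron orbits at approximately 0.755967 nm from the nucleus.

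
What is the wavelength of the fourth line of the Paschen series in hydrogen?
1004.670 nm

The lines of a series are numbered from the longest wavelength (smallest ΔE) outward; the fourth line is the transition from n = n_f + 4 to n_f.
The Paschen series has all transitions ending at n_f = 3.

For H, the fourth line (δ-line) is the jump from n = 7 to n = 3:
E_7 = -13.6057 / 7² = -0.27766735 eV
E_3 = -13.6057 / 3² = -1.51174444 eV
ΔE = E_7 - E_3 = 1.23407709 eV

λ = hc/E = 1239.84 eV·nm / 1.23407709 eV
λ = 1004.670 nm

This is the δ-line of the Paschen series in H.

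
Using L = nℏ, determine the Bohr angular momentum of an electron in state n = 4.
4.2183e-34 J·s (or 4ℏ)

In the Bohr model, angular momentum is quantized:
L = nℏ

where ℏ = h/(2π) = 1.054572e-34 J·s

For n = 4:
L = 4 × 1.054572e-34 J·s
L = 4.2183e-34 J·s

This can also be written as L = 4ℏ.
The angular momentum is an integer multiple of the reduced Planck constant.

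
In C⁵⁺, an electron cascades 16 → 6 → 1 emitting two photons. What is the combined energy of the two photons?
487.892 eV

The energy levels of C⁵⁺ are E_n = -13.6057 × 6² / n² eV.

First transition (16 → 6):
ΔE₁ = |E_6 - E_16|
ΔE₁ = |-13.605700000 - (-1.913301563)| = 11.692398 eV

Second transition (6 → 1):
ΔE₂ = |E_1 - E_6|
ΔE₂ = |-489.805200000 - (-13.605700000)| = 476.199500 eV

Total energy released:
E_total = ΔE₁ + ΔE₂ = 11.692398 + 476.199500 = 487.892 eV

Note: This equals the direct transition 16 → 1: 487.892 eV ✓
Energy is conserved regardless of the path taken.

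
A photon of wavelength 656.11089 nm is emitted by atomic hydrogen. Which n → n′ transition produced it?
n = 3 → n = 2

First, find the photon energy from the wavelength (hc = 1239.84 eV·nm):
E = hc/λ = 1239.84 eV·nm / 656.11089 nm = 1.8896806 eV

The energy levels of hydrogen satisfy E_n = -13.6057 / n² eV, so an emission n_i → n_f releases
ΔE = 13.6057 × (1/n_f² − 1/n_i²) eV.

Setting ΔE equal to the photon energy:
1/n_f² − 1/n_i² = 1.8896806 / 13.6057 = 0.13888889

Since 1/n_i² must be positive, we need 1/n_f² > 0.13888889, i.e. n_f ≤ 2. For each allowed n_f, solve n_i = (1/n_f² − 0.13888889)^(−1/2) and check whether it is a whole number:
  n_f = 1: 1/n_i² = 1.00000000 − 0.13888889 = 0.86111111 → n_i = 1.078  (not an integer) ✗
  n_f = 2: 1/n_i² = 0.25000000 − 0.13888889 = 0.11111111 → n_i = 3.000  → integer, n_i = 3 ✓

Only n_f = 2 gives an integer upper level, n_i = 3.

The transition is from n = 3 to n = 2 (emission).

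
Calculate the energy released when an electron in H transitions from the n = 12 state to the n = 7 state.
0.18318 eV

The energy levels are E_n = -13.6057 eV / n².

Energy at n = 12: E_12 = -13.6057 / 12² = -0.09448403 eV
Energy at n = 7: E_7 = -13.6057 / 7² = -0.27766735 eV

For emission (electron falling to lower state), the photon energy is:
E_photon = E_12 - E_7 = |-0.09448403 - (-0.27766735)|
E_photon = 0.18318 eV

This energy is carried away by the emitted photon.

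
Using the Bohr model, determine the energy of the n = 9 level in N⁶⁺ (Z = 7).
-8.230609 eV

For hydrogen-like ions, the energy levels scale with Z²:
E_n = -13.6057 Z² / n² eV

For N⁶⁺ (Z = 7) at n = 9:
E_9 = -13.6057 × 7² / 9²
E_9 = -13.6057 × 49 / 81
E_9 = -666.6793 / 81
E_9 = -8.230609 eV

The energy is 49 times more negative than hydrogen at the same n due to the stronger nuclear charge.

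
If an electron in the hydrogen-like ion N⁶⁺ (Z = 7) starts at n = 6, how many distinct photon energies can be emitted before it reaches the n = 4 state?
3

The electron can occupy levels n = 4, 5, ..., 6 during de-excitation — that is m = 6 - 4 + 1 = 3 distinct levels.

The number of distinct spectral lines equals the number of ways to choose 2 of these m levels (each pair gives one possible emission transition):

Number of lines = m(m-1)/2 = 3×2/2 = 3

These correspond to all possible transitions between the 3 levels:
6 → 5, 6 → 4, 5 → 4

Each transition produces a photon with a unique energy (and thus wavelength). This count does not depend on Z.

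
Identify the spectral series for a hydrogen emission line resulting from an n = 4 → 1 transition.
Lyman series

The spectral series in hydrogen are named based on the final (lower) energy level:
- Lyman series: n_final = 1 (ultraviolet)
- Balmer series: n_final = 2 (visible/near-UV)
- Paschen series: n_final = 3 (infrared)
- Brackett series: n_final = 4 (infrared)
- Pfund series: n_final = 5 (far infrared)

Since this transition ends at n = 1, it belongs to the Lyman series.

For reference, this 4 → 1 line has photon energy
ΔE = 13.6057 eV × (1/1² - 1/4²) = 12.75534375 eV,
corresponding to wavelength λ = hc/ΔE = 1239.84 eV·nm / 12.75534375 eV = 97.201614 nm in the ultraviolet region.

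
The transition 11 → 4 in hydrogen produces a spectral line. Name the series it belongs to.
Brackett series

The spectral series in hydrogen are named based on the final (lower) energy level:
- Lyman series: n_final = 1 (ultraviolet)
- Balmer series: n_final = 2 (visible/near-UV)
- Paschen series: n_final = 3 (infrared)
- Brackett series: n_final = 4 (infrared)
- Pfund series: n_final = 5 (far infrared)

Since this transition ends at n = 4, it belongs to the Brackett series.

For reference, this 11 → 4 line has photon energy
ΔE = 13.6057 eV × (1/4² - 1/11²) = 0.7379124483 eV,
corresponding to wavelength λ = hc/ΔE = 1239.84 eV·nm / 0.7379124483 eV = 1680.1993 nm in the infrared region.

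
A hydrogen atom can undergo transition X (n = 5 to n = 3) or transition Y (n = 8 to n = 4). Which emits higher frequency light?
5 → 3

Calculate the energy for each transition:

Transition 5 → 3:
ΔE₁ = |E_3 - E_5| = |-13.6057/3² - (-13.6057/5²)|
ΔE₁ = |-1.51174444 - (-0.54422800)| = 0.96752 eV

Transition 8 → 4:
ΔE₂ = |E_4 - E_8| = |-13.6057/4² - (-13.6057/8²)|
ΔE₂ = |-0.85035625 - (-0.21258906)| = 0.63777 eV

Since 0.96752 eV > 0.63777 eV, the transition 5 → 3 emits the more energetic photon.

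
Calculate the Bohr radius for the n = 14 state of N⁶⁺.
1.4817 nm (or 14.8170 Å)

The Bohr radius formula is:
r_n = n² a₀ / Z

where a₀ = 0.0529177 nm is the Bohr radius.

For N⁶⁺ (Z = 7) at n = 14:
r_14 = 14² × 0.0529177 nm / 7
r_14 = 196 × 0.0529177 nm / 7
r_14 = 10.37187 nm / 7
r_14 = 1.4817 nm

The electron orbits at approximately 1.4817 nm from the nucleus.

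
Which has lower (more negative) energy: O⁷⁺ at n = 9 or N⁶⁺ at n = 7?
N⁶⁺ at n = 7 (E = -13.61 eV)

Using E_n = -13.6057 Z² / n² eV:

O⁷⁺ (Z = 8) at n = 9:
E = -13.6057 × 8² / 9² = -13.6057 × 64 / 81 = -10.75018 eV

N⁶⁺ (Z = 7) at n = 7:
E = -13.6057 × 7² / 7² = -13.6057 × 49 / 49 = -13.60570 eV

Since -13.60570 eV < -10.75018 eV,
N⁶⁺ at n = 7 is more tightly bound (requires more energy to ionize).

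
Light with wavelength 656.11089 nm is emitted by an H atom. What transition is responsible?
n = 3 → n = 2

First, find the photon energy from the wavelength (hc = 1239.84 eV·nm):
E = hc/λ = 1239.84 eV·nm / 656.11089 nm = 1.8896806 eV

The energy levels of hydrogen satisfy E_n = -13.6057 / n² eV, so an emission n_i → n_f releases
ΔE = 13.6057 × (1/n_f² − 1/n_i²) eV.

Setting ΔE equal to the photon energy:
1/n_f² − 1/n_i² = 1.8896806 / 13.6057 = 0.13888889

Since 1/n_i² must be positive, we need 1/n_f² > 0.13888889, i.e. n_f ≤ 2. For each allowed n_f, solve n_i = (1/n_f² − 0.13888889)^(−1/2) and check whether it is a whole number:
  n_f = 1: 1/n_i² = 1.00000000 − 0.13888889 = 0.86111111 → n_i = 1.078  (not an integer) ✗
  n_f = 2: 1/n_i² = 0.25000000 − 0.13888889 = 0.11111111 → n_i = 3.000  → integer, n_i = 3 ✓

Only n_f = 2 gives an integer upper level, n_i = 3.

The transition is from n = 3 to n = 2 (emission).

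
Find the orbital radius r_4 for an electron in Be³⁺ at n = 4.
0.2117 nm (or 2.1167 Å)

The Bohr radius formula is:
r_n = n² a₀ / Z

where a₀ = 0.0529177 nm is the Bohr radius.

For Be³⁺ (Z = 4) at n = 4:
r_4 = 4² × 0.0529177 nm / 4
r_4 = 16 × 0.0529177 nm / 4
r_4 = 0.84668 nm / 4
r_4 = 0.2117 nm

The electron orbits at approximately 0.2117 nm from the nucleus.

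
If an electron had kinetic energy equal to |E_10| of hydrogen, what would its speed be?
2.19e+05 m/s (or 0.0730% of c)

The binding energy at n = 10 for hydrogen is:
E_10 = -13.6057/10² = -0.136057 eV
|E_10| = 0.136057 eV

Convert to Joules:
KE = 0.136057 eV × (1.602177 × 10⁻¹⁹ J/eV) = 2.1799e-20 J

Using KE = ½mv²:
v = √(2·KE/m_e)
v = √(2 × 2.1799e-20 J / 9.10938 × 10⁻³¹ kg)
v = 2.19e+05 m/s

This is approximately 0.0730% the speed of light.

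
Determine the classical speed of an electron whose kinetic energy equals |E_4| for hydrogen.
5.46923e+05 m/s (or 0.18% of c)

The binding energy at n = 4 for hydrogen is:
E_4 = -13.6057/4² = -0.850356250 eV
|E_4| = 0.850356250 eV

Convert to Joules:
KE = 0.850356250 eV × (1.602177 × 10⁻¹⁹ J/eV) = 1.3624212e-19 J

Using KE = ½mv²:
v = √(2·KE/m_e)
v = √(2 × 1.3624212e-19 J / 9.10938 × 10⁻³¹ kg)
v = 5.46923e+05 m/s

This is approximately 0.18% the speed of light.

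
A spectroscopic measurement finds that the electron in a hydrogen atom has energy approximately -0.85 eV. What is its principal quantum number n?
n = 4

The exact energy levels follow E_n = -13.6057 eV / n².

The measured value (-0.85 eV) is reported to only 2 significant figures, so we must test candidate n values and see which one matches to that precision.

Candidate energies:
  n = 2:  E = -13.6057/2² = -3.40143 eV
  n = 3:  E = -13.6057/3² = -1.51174 eV
  n = 4:  E = -13.6057/4² = -0.85036 eV  ← matches
  n = 5:  E = -13.6057/5² = -0.54423 eV
  n = 6:  E = -13.6057/6² = -0.37794 eV

Checking against the measurement of -0.85 eV (2 sig figs), only n = 4 agrees:
E_4 = -0.85036 eV, which rounds to -0.85 eV ✓

Therefore n = 4.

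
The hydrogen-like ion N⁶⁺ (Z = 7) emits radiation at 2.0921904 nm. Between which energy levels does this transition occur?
n = 3 → n = 1

First, find the photon energy from the wavelength (hc = 1239.84 eV·nm):
E = hc/λ = 1239.84 eV·nm / 2.0921904 nm = 592.60381 eV

The energy levels of N⁶⁺ satisfy E_n = -13.6057 × 7² / n² eV, so an emission n_i → n_f releases
ΔE = 13.6057 × 7² × (1/n_f² − 1/n_i²) eV.

Setting ΔE equal to the photon energy:
1/n_f² − 1/n_i² = 592.60381 / (13.6057 × 7²) = 0.88888887

Since 1/n_i² must be positive, we need 1/n_f² > 0.88888887, i.e. n_f ≤ 1. For each allowed n_f, solve n_i = (1/n_f² − 0.88888887)^(−1/2) and check whether it is a whole number:
  n_f = 1: 1/n_i² = 1.00000000 − 0.88888887 = 0.11111113 → n_i = 3.000  → integer, n_i = 3 ✓

Only n_f = 1 gives an integer upper level, n_i = 3.

The transition is from n = 3 to n = 1 (emission).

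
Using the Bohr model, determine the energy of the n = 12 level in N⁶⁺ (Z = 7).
-4.630 eV

For hydrogen-like ions, the energy levels scale with Z²:
E_n = -13.6057 Z² / n² eV

For N⁶⁺ (Z = 7) at n = 12:
E_12 = -13.6057 × 7² / 12²
E_12 = -13.6057 × 49 / 144
E_12 = -666.6793 / 144
E_12 = -4.630 eV

The energy is 49 times more negative than hydrogen at the same n due to the stronger nuclear charge.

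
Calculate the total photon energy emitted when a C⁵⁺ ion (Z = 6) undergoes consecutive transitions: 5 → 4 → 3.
34.831 eV

The energy levels of C⁵⁺ are E_n = -13.6057 × 6² / n² eV.

First transition (5 → 4):
ΔE₁ = |E_4 - E_5|
ΔE₁ = |-30.612825000 - (-19.592208000)| = 11.020617 eV

Second transition (4 → 3):
ΔE₂ = |E_3 - E_4|
ΔE₂ = |-54.422800000 - (-30.612825000)| = 23.809975 eV

Total energy released:
E_total = ΔE₁ + ΔE₂ = 11.020617 + 23.809975 = 34.831 eV

Note: This equals the direct transition 5 → 3: 34.831 eV ✓
Energy is conserved regardless of the path taken.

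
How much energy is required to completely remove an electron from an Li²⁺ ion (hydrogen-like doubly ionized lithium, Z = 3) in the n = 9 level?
1.51174 eV

The ionization energy is the energy needed to remove the electron completely (n → ∞).

For a hydrogen-like ion with Z = 3, E_n = -13.6057 Z² / n² eV.

At n = 9: E_9 = -13.6057 × 3² / 9² = -1.51174444 eV
At n = ∞: E_∞ = 0 eV

Ionization energy = E_∞ - E_9 = 0 - (-1.51174444) = 1.51174444 eV
Ionization energy ≈ 1.51174 eV

This is also called the binding energy of the electron in state n = 9.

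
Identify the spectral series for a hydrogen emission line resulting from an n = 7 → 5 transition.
Pfund series

The spectral series in hydrogen are named based on the final (lower) energy level:
- Lyman series: n_final = 1 (ultraviolet)
- Balmer series: n_final = 2 (visible/near-UV)
- Paschen series: n_final = 3 (infrared)
- Brackett series: n_final = 4 (infrared)
- Pfund series: n_final = 5 (far infrared)

Since this transition ends at n = 5, it belongs to the Pfund series.

For reference, this 7 → 5 line has photon energy
ΔE = 13.6057 eV × (1/5² - 1/7²) = 0.26656065306 eV,
corresponding to wavelength λ = hc/ΔE = 1239.84 eV·nm / 0.26656065306 eV = 4651.24911 nm in the far infrared region.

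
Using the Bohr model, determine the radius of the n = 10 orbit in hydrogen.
5.29177 nm (or 52.91772 Å)

The Bohr radius formula is:
r_n = n² a₀ / Z

where a₀ = 0.05291772 nm is the Bohr radius.

For H (Z = 1) at n = 10:
r_10 = 10² × 0.05291772 nm / 1
r_10 = 100 × 0.05291772 nm / 1
r_10 = 5.291772 nm / 1
r_10 = 5.29177 nm

The electron orbits at approximately 5.29177 nm from the nucleus.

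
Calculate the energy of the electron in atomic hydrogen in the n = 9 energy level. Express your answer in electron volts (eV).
-0.168 eV

The energy levels of a hydrogen-like atom are given by:
E_n = -13.6057 eV / n²

For n = 9:
E_9 = -13.6057 eV / 9²
E_9 = -13.6057 eV / 81
E_9 = -0.168 eV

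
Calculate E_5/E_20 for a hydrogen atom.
16.000

Using E_n = -13.6057 Z² / n² eV with Z = 1:

E_5 = -13.6057 / 5² = -13.6057 / 25 = -0.544228000 eV
E_20 = -13.6057 / 20² = -13.6057 / 400 = -0.034014250 eV

The ratio is:
E_5/E_20 = (-0.544228000) / (-0.034014250)
E_5/E_20 = (-13.6057/25) / (-13.6057/400)
E_5/E_20 = 400/25
E_5/E_20 = 16.000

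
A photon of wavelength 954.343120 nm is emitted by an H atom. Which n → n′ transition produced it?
n = 8 → n = 3

First, find the photon energy from the wavelength (hc = 1239.84 eV·nm):
E = hc/λ = 1239.84 eV·nm / 954.343120 nm = 1.2991554 eV

The energy levels of hydrogen satisfy E_n = -13.6057 / n² eV, so an emission n_i → n_f releases
ΔE = 13.6057 × (1/n_f² − 1/n_i²) eV.

Setting ΔE equal to the photon energy:
1/n_f² − 1/n_i² = 1.2991554 / 13.6057 = 0.095486112

Since 1/n_i² must be positive, we need 1/n_f² > 0.095486112, i.e. n_f ≤ 3. For each allowed n_f, solve n_i = (1/n_f² − 0.095486112)^(−1/2) and check whether it is a whole number:
  n_f = 1: 1/n_i² = 1.000000000 − 0.095486112 = 0.904513888 → n_i = 1.051  (not an integer) ✗
  n_f = 2: 1/n_i² = 0.250000000 − 0.095486112 = 0.154513888 → n_i = 2.544  (not an integer) ✗
  n_f = 3: 1/n_i² = 0.111111111 − 0.095486112 = 0.015624999 → n_i = 8.000  → integer, n_i = 8 ✓

Only n_f = 3 gives an integer upper level, n_i = 8.

The transition is from n = 8 to n = 3 (emission).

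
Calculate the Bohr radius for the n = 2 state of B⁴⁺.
0.0423 nm (or 0.4233 Å)

The Bohr radius formula is:
r_n = n² a₀ / Z

where a₀ = 0.0529177 nm is the Bohr radius.

For B⁴⁺ (Z = 5) at n = 2:
r_2 = 2² × 0.0529177 nm / 5
r_2 = 4 × 0.0529177 nm / 5
r_2 = 0.21167 nm / 5
r_2 = 0.0423 nm

The electron orbits at approximately 0.0423 nm from the nucleus.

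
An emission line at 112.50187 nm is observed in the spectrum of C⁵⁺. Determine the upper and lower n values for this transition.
n = 5 → n = 4

First, find the photon energy from the wavelength (hc = 1239.84 eV·nm):
E = hc/λ = 1239.84 eV·nm / 112.50187 nm = 11.020617 eV

The energy levels of C⁵⁺ satisfy E_n = -13.6057 × 6² / n² eV, so an emission n_i → n_f releases
ΔE = 13.6057 × 6² × (1/n_f² − 1/n_i²) eV.

Setting ΔE equal to the photon energy:
1/n_f² − 1/n_i² = 11.020617 / (13.6057 × 6²) = 0.022500000

Since 1/n_i² must be positive, we need 1/n_f² > 0.022500000, i.e. n_f ≤ 6. For each allowed n_f, solve n_i = (1/n_f² − 0.022500000)^(−1/2) and check whether it is a whole number:
  n_f = 1: 1/n_i² = 1.000000000 − 0.022500000 = 0.977500000 → n_i = 1.011  (not an integer) ✗
  n_f = 2: 1/n_i² = 0.250000000 − 0.022500000 = 0.227500000 → n_i = 2.097  (not an integer) ✗
  n_f = 3: 1/n_i² = 0.111111111 − 0.022500000 = 0.088611111 → n_i = 3.359  (not an integer) ✗
  n_f = 4: 1/n_i² = 0.062500000 − 0.022500000 = 0.040000000 → n_i = 5.000  → integer, n_i = 5 ✓
  n_f = 5: 1/n_i² = 0.040000000 − 0.022500000 = 0.017500000 → n_i = 7.559  (not an integer) ✗
  n_f = 6: 1/n_i² = 0.027777778 − 0.022500000 = 0.005277778 → n_i = 13.765  (not an integer) ✗

Only n_f = 4 gives an integer upper level, n_i = 5.

The transition is from n = 5 to n = 4 (emission).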